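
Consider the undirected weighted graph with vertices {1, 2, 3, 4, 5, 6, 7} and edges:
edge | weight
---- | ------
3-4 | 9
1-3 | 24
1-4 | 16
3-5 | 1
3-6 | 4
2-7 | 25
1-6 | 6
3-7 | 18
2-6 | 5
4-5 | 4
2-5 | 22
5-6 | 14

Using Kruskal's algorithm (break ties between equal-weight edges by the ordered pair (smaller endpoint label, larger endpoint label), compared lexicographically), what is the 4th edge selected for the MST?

Kruskal: consider edges lightest-first.
3-5 (1): add — endpoints in different components.
3-6 (4): add — endpoints in different components.
4-5 (4): add — endpoints in different components.
2-6 (5): add — endpoints in different components.
1-6 (6): add — endpoints in different components.
3-4 (9): skip — 3 and 4 already connected.
5-6 (14): skip — 5 and 6 already connected.
1-4 (16): skip — 1 and 4 already connected.
3-7 (18): add — endpoints in different components.
The 4th edge added is 2-6.

2-6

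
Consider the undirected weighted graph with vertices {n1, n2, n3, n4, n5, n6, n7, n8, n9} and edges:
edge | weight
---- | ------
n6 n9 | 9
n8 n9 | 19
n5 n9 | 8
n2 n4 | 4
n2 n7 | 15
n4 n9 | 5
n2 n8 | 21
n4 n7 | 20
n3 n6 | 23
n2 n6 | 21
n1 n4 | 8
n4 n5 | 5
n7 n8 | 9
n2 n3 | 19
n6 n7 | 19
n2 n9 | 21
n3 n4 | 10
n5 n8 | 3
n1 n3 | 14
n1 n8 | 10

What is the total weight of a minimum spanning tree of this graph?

Sort edges by weight, then run Kruskal:
n5 n8 (3): add — endpoints in different components.
n2 n4 (4): add — endpoints in different components.
n4 n5 (5): add — endpoints in different components.
n4 n9 (5): add — endpoints in different components.
n1 n4 (8): add — endpoints in different components.
n5 n9 (8): skip — n9 and n5 already connected.
n6 n9 (9): add — endpoints in different components.
n7 n8 (9): add — endpoints in different components.
n1 n8 (10): skip — n8 and n1 already connected.
n3 n4 (10): add — endpoints in different components.
MST edges: n5 n8, n2 n4, n4 n5, n4 n9, n1 n4, n6 n9, n7 n8, n3 n4; total weight 3+4+5+5+8+9+9+10 = 53.

53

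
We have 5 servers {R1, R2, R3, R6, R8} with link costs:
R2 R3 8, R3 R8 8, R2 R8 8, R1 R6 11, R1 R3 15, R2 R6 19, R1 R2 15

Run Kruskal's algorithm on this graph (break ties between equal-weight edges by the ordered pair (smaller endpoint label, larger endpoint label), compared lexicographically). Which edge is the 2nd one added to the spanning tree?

R2-R8

Kruskal: consider edges lightest-first.
R2 R3 (8): add. Components now {R8} {R1} {R6} {R2,R3}
R2 R8 (8): add. Components now {R2,R3,R8} {R1} {R6}
R3 R8 (8): skip — R8 and R3 already connected.
R1 R6 (11): add. Components now {R2,R3,R8} {R1,R6}
R1 R2 (15): add. Components now {R1,R2,R3,R6,R8}
The 2nd edge added is R2 R8.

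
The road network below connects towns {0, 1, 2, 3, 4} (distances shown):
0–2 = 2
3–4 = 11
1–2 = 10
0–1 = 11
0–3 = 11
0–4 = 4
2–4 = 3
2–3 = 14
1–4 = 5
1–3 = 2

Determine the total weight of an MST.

Sort edges by weight, then run Kruskal:
0–2 (2): add — endpoints in different components.
1–3 (2): add — endpoints in different components.
2–4 (3): add — endpoints in different components.
0–4 (4): skip — 0 and 4 already connected.
1–4 (5): add — endpoints in different components.
MST edges: 0–2, 1–3, 2–4, 1–4; total weight 2+2+3+5 = 12.

12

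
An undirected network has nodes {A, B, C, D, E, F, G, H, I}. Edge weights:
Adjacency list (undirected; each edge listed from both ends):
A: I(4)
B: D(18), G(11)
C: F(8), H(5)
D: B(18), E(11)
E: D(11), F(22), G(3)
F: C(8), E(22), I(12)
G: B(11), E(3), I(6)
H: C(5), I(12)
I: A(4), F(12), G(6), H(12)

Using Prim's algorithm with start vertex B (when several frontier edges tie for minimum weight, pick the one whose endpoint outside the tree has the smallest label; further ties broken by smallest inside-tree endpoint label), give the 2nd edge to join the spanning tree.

Prim, starting at B.
Step 1: frontier [B—G 11, B—D 18] → take B—G (11); add G.
Step 2: frontier [B—D 18, E—G 3, G—I 6] → take E—G (3); add E.
Step 3: frontier [B—D 18, D—E 11, E—F 22, G—I 6] → take G—I (6); add I.
Step 4: frontier [B—D 18, D—E 11, E—F 22, A—I 4, F—I 12, H—I 12] → take A—I (4); add A.
Step 5: frontier [B—D 18, D—E 11, E—F 22, F—I 12, H—I 12] → take D—E (11); add D.
Step 6: frontier [E—F 22, F—I 12, H—I 12] → take F—I (12); add F.
Step 7: frontier [C—F 8, H—I 12] → take C—F (8); add C.
Step 8: frontier [C—H 5, H—I 12] → take C—H (5); add H.
The 2nd edge added is E—G.

E-G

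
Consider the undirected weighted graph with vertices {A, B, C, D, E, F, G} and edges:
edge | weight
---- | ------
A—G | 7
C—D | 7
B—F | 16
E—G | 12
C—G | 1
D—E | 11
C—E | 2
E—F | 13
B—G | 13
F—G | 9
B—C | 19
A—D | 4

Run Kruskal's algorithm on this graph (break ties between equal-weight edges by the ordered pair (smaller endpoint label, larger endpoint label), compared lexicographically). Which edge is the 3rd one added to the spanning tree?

Sort edges by weight, then run Kruskal:
C—G (1): add — endpoints in different components.
C—E (2): add — endpoints in different components.
A—D (4): add — endpoints in different components.
A—G (7): add — endpoints in different components.
C—D (7): skip — C and D already connected.
F—G (9): add — endpoints in different components.
D—E (11): skip — D and E already connected.
E—G (12): skip — E and G already connected.
B—G (13): add — endpoints in different components.
The 3rd edge added is A—D.

A-D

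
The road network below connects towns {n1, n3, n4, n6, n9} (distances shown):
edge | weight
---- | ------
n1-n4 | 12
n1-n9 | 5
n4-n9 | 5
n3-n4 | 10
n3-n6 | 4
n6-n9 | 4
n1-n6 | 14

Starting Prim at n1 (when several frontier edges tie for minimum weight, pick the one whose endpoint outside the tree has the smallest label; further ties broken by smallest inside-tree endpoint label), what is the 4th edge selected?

Prim, starting at n1.
Step 1: cheapest edge leaving the tree is n1-n9 (5); add n9.
Step 2: cheapest edge leaving the tree is n6-n9 (4); add n6.
Step 3: cheapest edge leaving the tree is n3-n6 (4); add n3.
Step 4: cheapest edge leaving the tree is n4-n9 (5); add n4.
The 4th edge added is n4-n9.

n4-n9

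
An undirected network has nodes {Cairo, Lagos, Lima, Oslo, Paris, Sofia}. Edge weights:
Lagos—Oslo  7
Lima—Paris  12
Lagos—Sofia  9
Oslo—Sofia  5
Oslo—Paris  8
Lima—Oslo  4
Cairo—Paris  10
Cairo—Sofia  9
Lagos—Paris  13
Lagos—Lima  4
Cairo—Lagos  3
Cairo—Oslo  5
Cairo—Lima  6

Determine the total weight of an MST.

24

Kruskal's algorithm — process edges by increasing weight (ties by edge label):
Cairo—Lagos (3): add. Components now {Paris} {Cairo,Lagos} {Lima} {Sofia} {Oslo}
Lagos—Lima (4): add. Components now {Paris} {Cairo,Lagos,Lima} {Sofia} {Oslo}
Lima—Oslo (4): add. Components now {Paris} {Cairo,Lagos,Lima,Oslo} {Sofia}
Cairo—Oslo (5): skip — Oslo and Cairo already connected.
Oslo—Sofia (5): add. Components now {Paris} {Cairo,Lagos,Lima,Oslo,Sofia}
Cairo—Lima (6): skip — Lima and Cairo already connected.
Lagos—Oslo (7): skip — Lagos and Oslo already connected.
Oslo—Paris (8): add. Components now {Cairo,Lagos,Lima,Oslo,Paris,Sofia}
MST edges: Cairo—Lagos, Lagos—Lima, Lima—Oslo, Oslo—Sofia, Oslo—Paris; total weight 3+4+4+5+8 = 24.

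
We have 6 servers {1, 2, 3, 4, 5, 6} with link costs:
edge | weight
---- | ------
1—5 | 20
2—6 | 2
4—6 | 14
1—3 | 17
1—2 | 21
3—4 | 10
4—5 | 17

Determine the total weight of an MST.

Kruskal: consider edges lightest-first.
2—6 (2): add — endpoints in different components.
3—4 (10): add — endpoints in different components.
4—6 (14): add — endpoints in different components.
1—3 (17): add — endpoints in different components.
4—5 (17): add — endpoints in different components.
MST edges: 2—6, 3—4, 4—6, 1—3, 4—5; total weight 2+10+14+17+17 = 60.

60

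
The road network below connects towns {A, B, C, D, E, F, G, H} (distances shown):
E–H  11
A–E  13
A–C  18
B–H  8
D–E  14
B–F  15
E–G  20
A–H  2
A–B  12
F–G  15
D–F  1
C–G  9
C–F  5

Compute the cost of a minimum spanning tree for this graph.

50

Sort edges by weight, then run Kruskal:
D–F (1): add — endpoints in different components.
A–H (2): add — endpoints in different components.
C–F (5): add — endpoints in different components.
B–H (8): add — endpoints in different components.
C–G (9): add — endpoints in different components.
E–H (11): add — endpoints in different components.
A–B (12): skip — A and B already connected.
A–E (13): skip — A and E already connected.
D–E (14): add — endpoints in different components.
MST edges: D–F, A–H, C–F, B–H, C–G, E–H, D–E; total weight 1+2+5+8+9+11+14 = 50.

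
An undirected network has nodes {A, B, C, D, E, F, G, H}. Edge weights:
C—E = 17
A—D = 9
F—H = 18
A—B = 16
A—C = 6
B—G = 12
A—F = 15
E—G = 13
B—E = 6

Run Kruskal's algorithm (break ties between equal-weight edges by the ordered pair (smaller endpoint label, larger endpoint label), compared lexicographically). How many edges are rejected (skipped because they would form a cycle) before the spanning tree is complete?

2

Sort edges by weight, then run Kruskal:
A—C (6): add — endpoints in different components.
B—E (6): add — endpoints in different components.
A—D (9): add — endpoints in different components.
B—G (12): add — endpoints in different components.
E—G (13): skip — E and G already connected.
A—F (15): add — endpoints in different components.
A—B (16): add — endpoints in different components.
C—E (17): skip — C and E already connected.
F—H (18): add — endpoints in different components.
Edges rejected before the tree was complete: 2.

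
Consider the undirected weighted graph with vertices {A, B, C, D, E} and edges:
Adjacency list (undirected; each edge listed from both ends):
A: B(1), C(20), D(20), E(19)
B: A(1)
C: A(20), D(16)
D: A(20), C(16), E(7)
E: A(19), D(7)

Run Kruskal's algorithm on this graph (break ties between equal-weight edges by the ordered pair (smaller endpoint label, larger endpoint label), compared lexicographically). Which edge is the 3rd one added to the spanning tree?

Kruskal: consider edges lightest-first.
A B (1): add. Components now {A,B} {C} {D} {E}
D E (7): add. Components now {A,B} {C} {D,E}
C D (16): add. Components now {A,B} {C,D,E}
A E (19): add. Components now {A,B,C,D,E}
The 3rd edge added is C D.

C-D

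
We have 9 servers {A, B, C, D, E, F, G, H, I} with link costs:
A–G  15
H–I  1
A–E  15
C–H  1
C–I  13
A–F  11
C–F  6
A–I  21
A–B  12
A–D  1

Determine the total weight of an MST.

62

Prim, starting at D.
Step 1: frontier [A–D 1] → take A–D (1); add A.
Step 2: frontier [A–F 11, A–B 12, A–E 15, A–G 15, A–I 21] → take A–F (11); add F.
Step 3: frontier [A–B 12, A–E 15, A–G 15, A–I 21, C–F 6] → take C–F (6); add C.
Step 4: frontier [A–B 12, A–E 15, A–G 15, A–I 21, C–H 1, C–I 13] → take C–H (1); add H.
Step 5: frontier [A–B 12, A–E 15, A–G 15, A–I 21, C–I 13, H–I 1] → take H–I (1); add I.
Step 6: frontier [A–B 12, A–E 15, A–G 15] → take A–B (12); add B.
Step 7: frontier [A–E 15, A–G 15] → take A–E (15); add E.
Step 8: frontier [A–G 15] → take A–G (15); add G.
MST edges: A–D, A–F, C–F, C–H, H–I, A–B, A–E, A–G; total weight 1+11+6+1+1+12+15+15 = 62.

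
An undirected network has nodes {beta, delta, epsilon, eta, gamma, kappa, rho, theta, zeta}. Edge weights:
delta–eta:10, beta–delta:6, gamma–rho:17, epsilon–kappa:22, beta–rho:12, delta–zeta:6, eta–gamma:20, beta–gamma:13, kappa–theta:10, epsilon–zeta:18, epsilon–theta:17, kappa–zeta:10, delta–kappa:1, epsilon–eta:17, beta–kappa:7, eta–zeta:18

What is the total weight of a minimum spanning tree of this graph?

75

Grow the tree from epsilon using Prim:
Step 1: cheapest edge leaving the tree is epsilon–eta (17); add eta.
Step 2: cheapest edge leaving the tree is delta–eta (10); add delta.
Step 3: cheapest edge leaving the tree is delta–kappa (1); add kappa.
Step 4: cheapest edge leaving the tree is beta–delta (6); add beta.
Step 5: cheapest edge leaving the tree is delta–zeta (6); add zeta.
Step 6: cheapest edge leaving the tree is kappa–theta (10); add theta.
Step 7: cheapest edge leaving the tree is beta–rho (12); add rho.
Step 8: cheapest edge leaving the tree is beta–gamma (13); add gamma.
MST edges: epsilon–eta, delta–eta, delta–kappa, beta–delta, delta–zeta, kappa–theta, beta–rho, beta–gamma; total weight 17+10+1+6+6+10+12+13 = 75.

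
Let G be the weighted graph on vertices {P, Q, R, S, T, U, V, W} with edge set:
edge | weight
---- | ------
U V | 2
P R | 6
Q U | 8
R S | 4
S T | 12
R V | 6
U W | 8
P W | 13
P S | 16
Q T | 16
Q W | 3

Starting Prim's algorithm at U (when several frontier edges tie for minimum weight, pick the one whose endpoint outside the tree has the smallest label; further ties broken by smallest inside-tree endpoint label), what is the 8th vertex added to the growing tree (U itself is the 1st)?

T

Prim's algorithm from U:
Step 1: cheapest edge leaving the tree is U V (2); add V.
Step 2: cheapest edge leaving the tree is R V (6); add R.
Step 3: cheapest edge leaving the tree is R S (4); add S.
Step 4: cheapest edge leaving the tree is P R (6); add P.
Step 5: cheapest edge leaving the tree is Q U (8); add Q.
Step 6: cheapest edge leaving the tree is Q W (3); add W.
Step 7: cheapest edge leaving the tree is S T (12); add T.
Vertex order: U, V, R, S, P, Q, W, T. The 8th vertex is T.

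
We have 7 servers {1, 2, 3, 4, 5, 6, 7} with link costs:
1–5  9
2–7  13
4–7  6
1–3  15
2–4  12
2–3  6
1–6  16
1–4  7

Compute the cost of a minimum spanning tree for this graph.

Grow the tree from 1 using Prim:
Step 1: frontier [1–4 7, 1–5 9, 1–3 15, 1–6 16] → take 1–4 (7); add 4.
Step 2: frontier [1–5 9, 1–3 15, 1–6 16, 4–7 6, 2–4 12] → take 4–7 (6); add 7.
Step 3: frontier [1–5 9, 1–3 15, 1–6 16, 2–4 12, 2–7 13] → take 1–5 (9); add 5.
Step 4: frontier [1–3 15, 1–6 16, 2–4 12, 2–7 13] → take 2–4 (12); add 2.
Step 5: frontier [1–3 15, 1–6 16, 2–3 6] → take 2–3 (6); add 3.
Step 6: frontier [1–6 16] → take 1–6 (16); add 6.
MST edges: 1–4, 4–7, 1–5, 2–4, 2–3, 1–6; total weight 7+6+9+12+6+16 = 56.

56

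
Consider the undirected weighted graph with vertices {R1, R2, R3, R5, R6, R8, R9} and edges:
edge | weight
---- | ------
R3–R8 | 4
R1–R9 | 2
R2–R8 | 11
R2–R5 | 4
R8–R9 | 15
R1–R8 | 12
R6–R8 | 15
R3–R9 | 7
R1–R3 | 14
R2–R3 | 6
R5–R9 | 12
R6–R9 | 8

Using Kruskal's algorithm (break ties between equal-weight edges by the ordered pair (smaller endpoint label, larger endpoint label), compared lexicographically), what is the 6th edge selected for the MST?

R6-R9

Kruskal's algorithm — process edges by increasing weight (ties by edge label):
R1–R9 (2): add. Components now {R1,R9} {R2} {R8} {R3} {R6} {R5}
R2–R5 (4): add. Components now {R1,R9} {R2,R5} {R8} {R3} {R6}
R3–R8 (4): add. Components now {R1,R9} {R2,R5} {R3,R8} {R6}
R2–R3 (6): add. Components now {R1,R9} {R2,R3,R5,R8} {R6}
R3–R9 (7): add. Components now {R1,R2,R3,R5,R8,R9} {R6}
R6–R9 (8): add. Components now {R1,R2,R3,R5,R6,R8,R9}
The 6th edge added is R6–R9.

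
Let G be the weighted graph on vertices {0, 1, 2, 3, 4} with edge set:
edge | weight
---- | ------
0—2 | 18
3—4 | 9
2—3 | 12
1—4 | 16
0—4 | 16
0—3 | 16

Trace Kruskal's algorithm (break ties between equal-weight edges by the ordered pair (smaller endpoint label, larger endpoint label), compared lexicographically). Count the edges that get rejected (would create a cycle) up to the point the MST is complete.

Sort edges by weight, then run Kruskal:
3—4 (9): add. Components now {0} {1} {2} {3,4}
2—3 (12): add. Components now {0} {1} {2,3,4}
0—3 (16): add. Components now {0,2,3,4} {1}
0—4 (16): skip — 0 and 4 already connected.
1—4 (16): add. Components now {0,1,2,3,4}
Edges rejected before the tree was complete: 1.

1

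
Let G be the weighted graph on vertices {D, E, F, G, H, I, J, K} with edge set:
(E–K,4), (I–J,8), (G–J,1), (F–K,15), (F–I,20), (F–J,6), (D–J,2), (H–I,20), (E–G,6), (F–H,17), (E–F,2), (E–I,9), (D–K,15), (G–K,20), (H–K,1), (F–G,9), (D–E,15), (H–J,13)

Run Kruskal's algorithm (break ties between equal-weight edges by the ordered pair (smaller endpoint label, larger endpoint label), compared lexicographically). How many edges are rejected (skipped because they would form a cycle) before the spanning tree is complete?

1

Sort edges by weight, then run Kruskal:
G–J (1): add — endpoints in different components.
H–K (1): add — endpoints in different components.
D–J (2): add — endpoints in different components.
E–F (2): add — endpoints in different components.
E–K (4): add — endpoints in different components.
E–G (6): add — endpoints in different components.
F–J (6): skip — F and J already connected.
I–J (8): add — endpoints in different components.
Edges rejected before the tree was complete: 1.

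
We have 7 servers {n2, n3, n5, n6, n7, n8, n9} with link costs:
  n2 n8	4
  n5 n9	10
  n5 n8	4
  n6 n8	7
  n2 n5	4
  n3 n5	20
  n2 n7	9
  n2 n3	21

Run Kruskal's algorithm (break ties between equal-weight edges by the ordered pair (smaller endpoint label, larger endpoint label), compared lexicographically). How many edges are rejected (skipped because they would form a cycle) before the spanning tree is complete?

Kruskal: consider edges lightest-first.
n2 n5 (4): add — endpoints in different components.
n2 n8 (4): add — endpoints in different components.
n5 n8 (4): skip — n8 and n5 already connected.
n6 n8 (7): add — endpoints in different components.
n2 n7 (9): add — endpoints in different components.
n5 n9 (10): add — endpoints in different components.
n3 n5 (20): add — endpoints in different components.
Edges rejected before the tree was complete: 1.

1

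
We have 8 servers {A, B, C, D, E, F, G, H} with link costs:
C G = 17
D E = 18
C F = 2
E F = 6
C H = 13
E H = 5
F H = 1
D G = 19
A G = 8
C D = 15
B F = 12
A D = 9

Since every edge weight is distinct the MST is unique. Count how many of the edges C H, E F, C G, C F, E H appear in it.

2

Kruskal's algorithm — process edges by increasing weight (ties by edge label):
F H (1): add — endpoints in different components.
C F (2): add — endpoints in different components.
E H (5): add — endpoints in different components.
E F (6): skip — E and F already connected.
A G (8): add — endpoints in different components.
A D (9): add — endpoints in different components.
B F (12): add — endpoints in different components.
C H (13): skip — C and H already connected.
C D (15): add — endpoints in different components.
MST edge set: {F H, C F, E H, A G, A D, B F, C D}.
Of the listed edges, {C F, E H} are in the MST → 2.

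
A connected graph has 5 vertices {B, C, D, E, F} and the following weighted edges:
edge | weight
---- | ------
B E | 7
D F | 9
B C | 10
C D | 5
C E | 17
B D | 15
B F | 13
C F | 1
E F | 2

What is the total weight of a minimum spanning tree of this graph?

15

Sort edges by weight, then run Kruskal:
C F (1): add. Components now {B} {C,F} {D} {E}
E F (2): add. Components now {B} {C,E,F} {D}
C D (5): add. Components now {B} {C,D,E,F}
B E (7): add. Components now {B,C,D,E,F}
MST edges: C F, E F, C D, B E; total weight 1+2+5+7 = 15.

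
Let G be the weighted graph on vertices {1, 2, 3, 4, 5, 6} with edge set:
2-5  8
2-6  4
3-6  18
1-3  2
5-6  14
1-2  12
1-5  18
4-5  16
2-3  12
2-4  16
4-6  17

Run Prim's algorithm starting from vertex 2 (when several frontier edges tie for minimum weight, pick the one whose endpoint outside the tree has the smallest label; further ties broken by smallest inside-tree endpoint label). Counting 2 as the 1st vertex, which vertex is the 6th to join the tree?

Prim's algorithm from 2:
Step 1: frontier [2-6 4, 2-5 8, 1-2 12, 2-3 12, 2-4 16] → take 2-6 (4); add 6.
Step 2: frontier [2-5 8, 1-2 12, 2-3 12, 2-4 16, 5-6 14, 4-6 17, 3-6 18] → take 2-5 (8); add 5.
Step 3: frontier [1-2 12, 2-3 12, 2-4 16, 4-5 16, 1-5 18, 4-6 17, 3-6 18] → take 1-2 (12); add 1.
Step 4: frontier [1-3 2, 2-3 12, 2-4 16, 4-5 16, 4-6 17, 3-6 18] → take 1-3 (2); add 3.
Step 5: frontier [2-4 16, 4-5 16, 4-6 17] → take 2-4 (16); add 4.
Vertex order: 2, 6, 5, 1, 3, 4. The 6th vertex is 4.

4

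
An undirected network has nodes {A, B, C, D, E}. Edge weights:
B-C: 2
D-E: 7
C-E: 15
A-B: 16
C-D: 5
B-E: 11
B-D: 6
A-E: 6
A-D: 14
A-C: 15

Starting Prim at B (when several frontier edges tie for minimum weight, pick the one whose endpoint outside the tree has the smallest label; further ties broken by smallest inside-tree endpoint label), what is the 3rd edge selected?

D-E

Grow the tree from B using Prim:
Step 1: frontier [B-C 2, B-D 6, B-E 11, A-B 16] → take B-C (2); add C.
Step 2: frontier [B-D 6, B-E 11, A-B 16, C-D 5, A-C 15, C-E 15] → take C-D (5); add D.
Step 3: frontier [B-E 11, A-B 16, A-C 15, C-E 15, D-E 7, A-D 14] → take D-E (7); add E.
Step 4: frontier [A-B 16, A-C 15, A-D 14, A-E 6] → take A-E (6); add A.
The 3rd edge added is D-E.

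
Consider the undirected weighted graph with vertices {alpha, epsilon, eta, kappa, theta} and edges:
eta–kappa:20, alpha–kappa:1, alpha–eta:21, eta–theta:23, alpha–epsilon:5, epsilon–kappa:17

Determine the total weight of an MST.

Kruskal's algorithm — process edges by increasing weight (ties by edge label):
alpha–kappa (1): add — endpoints in different components.
alpha–epsilon (5): add — endpoints in different components.
epsilon–kappa (17): skip — epsilon and kappa already connected.
eta–kappa (20): add — endpoints in different components.
alpha–eta (21): skip — eta and alpha already connected.
eta–theta (23): add — endpoints in different components.
MST edges: alpha–kappa, alpha–epsilon, eta–kappa, eta–theta; total weight 1+5+20+23 = 49.

49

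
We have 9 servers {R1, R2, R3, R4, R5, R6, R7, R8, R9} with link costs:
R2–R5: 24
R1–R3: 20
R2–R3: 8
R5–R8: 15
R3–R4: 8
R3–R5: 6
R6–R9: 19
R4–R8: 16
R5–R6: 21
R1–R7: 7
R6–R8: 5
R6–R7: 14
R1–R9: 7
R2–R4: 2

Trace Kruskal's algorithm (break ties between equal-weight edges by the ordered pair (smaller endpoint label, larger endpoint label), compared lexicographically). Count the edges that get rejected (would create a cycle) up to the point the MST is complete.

Sort edges by weight, then run Kruskal:
R2–R4 (2): add — endpoints in different components.
R6–R8 (5): add — endpoints in different components.
R3–R5 (6): add — endpoints in different components.
R1–R7 (7): add — endpoints in different components.
R1–R9 (7): add — endpoints in different components.
R2–R3 (8): add — endpoints in different components.
R3–R4 (8): skip — R4 and R3 already connected.
R6–R7 (14): add — endpoints in different components.
R5–R8 (15): add — endpoints in different components.
Edges rejected before the tree was complete: 1.

1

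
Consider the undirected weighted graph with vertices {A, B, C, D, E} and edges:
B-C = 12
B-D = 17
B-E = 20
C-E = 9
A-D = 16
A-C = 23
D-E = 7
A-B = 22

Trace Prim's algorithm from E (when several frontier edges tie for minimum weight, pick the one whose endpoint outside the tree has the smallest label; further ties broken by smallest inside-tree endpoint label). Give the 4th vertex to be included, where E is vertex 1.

B

Prim, starting at E.
Step 1: frontier [D-E 7, C-E 9, B-E 20] → take D-E (7); add D.
Step 2: frontier [A-D 16, B-D 17, C-E 9, B-E 20] → take C-E (9); add C.
Step 3: frontier [B-C 12, A-C 23, A-D 16, B-D 17, B-E 20] → take B-C (12); add B.
Step 4: frontier [A-B 22, A-C 23, A-D 16] → take A-D (16); add A.
Vertex order: E, D, C, B, A. The 4th vertex is B.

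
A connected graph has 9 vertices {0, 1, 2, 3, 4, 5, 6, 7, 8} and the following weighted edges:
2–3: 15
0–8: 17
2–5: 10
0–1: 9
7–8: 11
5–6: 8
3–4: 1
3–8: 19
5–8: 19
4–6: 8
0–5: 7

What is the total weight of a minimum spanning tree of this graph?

Kruskal: consider edges lightest-first.
3–4 (1): add — endpoints in different components.
0–5 (7): add — endpoints in different components.
4–6 (8): add — endpoints in different components.
5–6 (8): add — endpoints in different components.
0–1 (9): add — endpoints in different components.
2–5 (10): add — endpoints in different components.
7–8 (11): add — endpoints in different components.
2–3 (15): skip — 2 and 3 already connected.
0–8 (17): add — endpoints in different components.
MST edges: 3–4, 0–5, 4–6, 5–6, 0–1, 2–5, 7–8, 0–8; total weight 1+7+8+8+9+10+11+17 = 71.

71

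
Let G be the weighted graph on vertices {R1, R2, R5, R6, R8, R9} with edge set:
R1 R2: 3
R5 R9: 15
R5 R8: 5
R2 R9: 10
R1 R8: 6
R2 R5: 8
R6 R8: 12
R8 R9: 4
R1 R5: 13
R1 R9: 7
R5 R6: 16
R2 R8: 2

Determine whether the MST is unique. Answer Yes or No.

Sort edges by weight, then run Kruskal:
R2 R8 (2): add. Components now {R2,R8} {R5} {R6} {R1} {R9}
R1 R2 (3): add. Components now {R1,R2,R8} {R5} {R6} {R9}
R8 R9 (4): add. Components now {R1,R2,R8,R9} {R5} {R6}
R5 R8 (5): add. Components now {R1,R2,R5,R8,R9} {R6}
R1 R8 (6): skip — R1 and R8 already connected.
R1 R9 (7): skip — R1 and R9 already connected.
R2 R5 (8): skip — R2 and R5 already connected.
R2 R9 (10): skip — R2 and R9 already connected.
R6 R8 (12): add. Components now {R1,R2,R5,R6,R8,R9}
Every non-tree edge has weight strictly greater than the heaviest edge on the tree path between its endpoints, so the MST is unique.

Yes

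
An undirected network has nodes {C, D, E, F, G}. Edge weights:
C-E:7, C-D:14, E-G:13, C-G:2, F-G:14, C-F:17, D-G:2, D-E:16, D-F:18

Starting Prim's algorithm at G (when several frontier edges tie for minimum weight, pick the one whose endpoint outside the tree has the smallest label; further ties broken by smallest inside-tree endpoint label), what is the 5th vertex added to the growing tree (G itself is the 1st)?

Prim's algorithm from G:
Step 1: frontier [C-G 2, D-G 2, E-G 13, F-G 14] → take C-G (2); add C.
Step 2: frontier [C-E 7, C-D 14, C-F 17, D-G 2, E-G 13, F-G 14] → take D-G (2); add D.
Step 3: frontier [C-E 7, C-F 17, D-E 16, D-F 18, E-G 13, F-G 14] → take C-E (7); add E.
Step 4: frontier [C-F 17, D-F 18, F-G 14] → take F-G (14); add F.
Vertex order: G, C, D, E, F. The 5th vertex is F.

F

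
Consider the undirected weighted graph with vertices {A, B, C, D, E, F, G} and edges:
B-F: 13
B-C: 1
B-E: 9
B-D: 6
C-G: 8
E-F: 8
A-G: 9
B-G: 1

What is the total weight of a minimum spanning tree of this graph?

34

Grow the tree from G using Prim:
Step 1: cheapest edge leaving the tree is B-G (1); add B.
Step 2: cheapest edge leaving the tree is B-C (1); add C.
Step 3: cheapest edge leaving the tree is B-D (6); add D.
Step 4: cheapest edge leaving the tree is A-G (9); add A.
Step 5: cheapest edge leaving the tree is B-E (9); add E.
Step 6: cheapest edge leaving the tree is E-F (8); add F.
MST edges: B-G, B-C, B-D, A-G, B-E, E-F; total weight 1+1+6+9+9+8 = 34.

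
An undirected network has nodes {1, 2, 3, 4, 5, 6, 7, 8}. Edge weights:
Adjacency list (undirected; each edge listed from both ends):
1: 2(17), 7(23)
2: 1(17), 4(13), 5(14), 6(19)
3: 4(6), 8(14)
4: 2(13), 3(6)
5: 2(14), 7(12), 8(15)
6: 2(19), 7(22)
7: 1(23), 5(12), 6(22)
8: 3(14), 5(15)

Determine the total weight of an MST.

Grow the tree from 1 using Prim:
Step 1: frontier [1–2 17, 1–7 23] → take 1–2 (17); add 2.
Step 2: frontier [1–7 23, 2–4 13, 2–5 14, 2–6 19] → take 2–4 (13); add 4.
Step 3: frontier [1–7 23, 2–5 14, 2–6 19, 3–4 6] → take 3–4 (6); add 3.
Step 4: frontier [1–7 23, 2–5 14, 2–6 19, 3–8 14] → take 2–5 (14); add 5.
Step 5: frontier [1–7 23, 2–6 19, 3–8 14, 5–7 12, 5–8 15] → take 5–7 (12); add 7.
Step 6: frontier [2–6 19, 3–8 14, 5–8 15, 6–7 22] → take 3–8 (14); add 8.
Step 7: frontier [2–6 19, 6–7 22] → take 2–6 (19); add 6.
MST edges: 1–2, 2–4, 3–4, 2–5, 5–7, 3–8, 2–6; total weight 17+13+6+14+12+14+19 = 95.

95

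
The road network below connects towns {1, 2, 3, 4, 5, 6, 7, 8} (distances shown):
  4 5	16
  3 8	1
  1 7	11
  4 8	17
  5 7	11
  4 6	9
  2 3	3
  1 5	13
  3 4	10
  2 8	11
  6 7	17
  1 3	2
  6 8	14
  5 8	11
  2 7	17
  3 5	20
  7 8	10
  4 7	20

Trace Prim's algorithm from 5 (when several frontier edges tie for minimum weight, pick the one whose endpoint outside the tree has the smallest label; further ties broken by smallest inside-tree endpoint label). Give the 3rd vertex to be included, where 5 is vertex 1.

8

Prim's algorithm from 5:
Step 1: cheapest edge leaving the tree is 5 7 (11); add 7.
Step 2: cheapest edge leaving the tree is 7 8 (10); add 8.
Step 3: cheapest edge leaving the tree is 3 8 (1); add 3.
Step 4: cheapest edge leaving the tree is 1 3 (2); add 1.
Step 5: cheapest edge leaving the tree is 2 3 (3); add 2.
Step 6: cheapest edge leaving the tree is 3 4 (10); add 4.
Step 7: cheapest edge leaving the tree is 4 6 (9); add 6.
Vertex order: 5, 7, 8, 3, 1, 2, 4, 6. The 3rd vertex is 8.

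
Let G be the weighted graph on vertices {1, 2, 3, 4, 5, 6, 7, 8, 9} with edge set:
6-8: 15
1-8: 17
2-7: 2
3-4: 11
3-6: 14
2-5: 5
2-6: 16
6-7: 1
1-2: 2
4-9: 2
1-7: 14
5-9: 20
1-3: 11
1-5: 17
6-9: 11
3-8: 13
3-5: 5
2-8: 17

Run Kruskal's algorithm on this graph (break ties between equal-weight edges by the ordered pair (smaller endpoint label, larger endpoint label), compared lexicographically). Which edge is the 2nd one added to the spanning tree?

Sort edges by weight, then run Kruskal:
6-7 (1): add — endpoints in different components.
1-2 (2): add — endpoints in different components.
2-7 (2): add — endpoints in different components.
4-9 (2): add — endpoints in different components.
2-5 (5): add — endpoints in different components.
3-5 (5): add — endpoints in different components.
1-3 (11): skip — 1 and 3 already connected.
3-4 (11): add — endpoints in different components.
6-9 (11): skip — 6 and 9 already connected.
3-8 (13): add — endpoints in different components.
The 2nd edge added is 1-2.

1-2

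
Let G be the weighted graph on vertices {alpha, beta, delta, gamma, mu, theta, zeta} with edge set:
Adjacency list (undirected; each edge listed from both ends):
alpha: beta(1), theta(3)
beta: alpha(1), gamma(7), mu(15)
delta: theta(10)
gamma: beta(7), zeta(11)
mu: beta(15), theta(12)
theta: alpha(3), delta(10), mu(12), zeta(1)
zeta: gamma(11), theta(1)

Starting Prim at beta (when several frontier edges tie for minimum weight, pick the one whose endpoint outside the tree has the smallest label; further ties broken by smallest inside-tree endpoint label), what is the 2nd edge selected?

Prim's algorithm from beta:
Step 1: frontier [alpha—beta 1, beta—gamma 7, beta—mu 15] → take alpha—beta (1); add alpha.
Step 2: frontier [alpha—theta 3, beta—gamma 7, beta—mu 15] → take alpha—theta (3); add theta.
Step 3: frontier [beta—gamma 7, beta—mu 15, theta—zeta 1, delta—theta 10, mu—theta 12] → take theta—zeta (1); add zeta.
Step 4: frontier [beta—gamma 7, beta—mu 15, delta—theta 10, mu—theta 12, gamma—zeta 11] → take beta—gamma (7); add gamma.
Step 5: frontier [beta—mu 15, delta—theta 10, mu—theta 12] → take delta—theta (10); add delta.
Step 6: frontier [beta—mu 15, mu—theta 12] → take mu—theta (12); add mu.
The 2nd edge added is alpha—theta.

alpha-theta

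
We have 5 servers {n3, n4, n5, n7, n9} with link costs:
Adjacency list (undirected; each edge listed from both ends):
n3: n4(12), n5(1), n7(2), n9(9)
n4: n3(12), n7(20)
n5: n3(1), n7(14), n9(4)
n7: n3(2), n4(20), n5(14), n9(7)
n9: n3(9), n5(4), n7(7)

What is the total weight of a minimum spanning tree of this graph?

19

Kruskal's algorithm — process edges by increasing weight (ties by edge label):
n3—n5 (1): add. Components now {n7} {n3,n5} {n9} {n4}
n3—n7 (2): add. Components now {n3,n5,n7} {n9} {n4}
n5—n9 (4): add. Components now {n3,n5,n7,n9} {n4}
n7—n9 (7): skip — n7 and n9 already connected.
n3—n9 (9): skip — n3 and n9 already connected.
n3—n4 (12): add. Components now {n3,n4,n5,n7,n9}
MST edges: n3—n5, n3—n7, n5—n9, n3—n4; total weight 1+2+4+12 = 19.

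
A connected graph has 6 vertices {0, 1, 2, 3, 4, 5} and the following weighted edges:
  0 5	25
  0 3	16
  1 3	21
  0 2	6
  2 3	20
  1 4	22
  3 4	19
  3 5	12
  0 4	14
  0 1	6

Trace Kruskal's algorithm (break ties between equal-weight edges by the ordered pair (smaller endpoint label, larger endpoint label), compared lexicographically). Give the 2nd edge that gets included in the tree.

0-2

Sort edges by weight, then run Kruskal:
0 1 (6): add. Components now {0,1} {2} {3} {4} {5}
0 2 (6): add. Components now {0,1,2} {3} {4} {5}
3 5 (12): add. Components now {0,1,2} {3,5} {4}
0 4 (14): add. Components now {0,1,2,4} {3,5}
0 3 (16): add. Components now {0,1,2,3,4,5}
The 2nd edge added is 0 2.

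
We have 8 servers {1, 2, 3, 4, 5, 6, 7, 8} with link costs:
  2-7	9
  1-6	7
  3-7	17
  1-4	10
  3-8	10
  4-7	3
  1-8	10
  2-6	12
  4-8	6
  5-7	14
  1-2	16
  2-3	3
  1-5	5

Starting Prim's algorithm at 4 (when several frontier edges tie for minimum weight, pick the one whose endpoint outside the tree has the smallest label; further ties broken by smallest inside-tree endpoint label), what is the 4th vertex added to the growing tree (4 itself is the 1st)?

2

Grow the tree from 4 using Prim:
Step 1: frontier [4-7 3, 4-8 6, 1-4 10] → take 4-7 (3); add 7.
Step 2: frontier [4-8 6, 1-4 10, 2-7 9, 5-7 14, 3-7 17] → take 4-8 (6); add 8.
Step 3: frontier [1-4 10, 2-7 9, 5-7 14, 3-7 17, 1-8 10, 3-8 10] → take 2-7 (9); add 2.
Step 4: frontier [2-3 3, 2-6 12, 1-2 16, 1-4 10, 5-7 14, 3-7 17, 1-8 10, 3-8 10] → take 2-3 (3); add 3.
Step 5: frontier [2-6 12, 1-2 16, 1-4 10, 5-7 14, 1-8 10] → take 1-4 (10); add 1.
Step 6: frontier [1-5 5, 1-6 7, 2-6 12, 5-7 14] → take 1-5 (5); add 5.
Step 7: frontier [1-6 7, 2-6 12] → take 1-6 (7); add 6.
Vertex order: 4, 7, 8, 2, 3, 1, 5, 6. The 4th vertex is 2.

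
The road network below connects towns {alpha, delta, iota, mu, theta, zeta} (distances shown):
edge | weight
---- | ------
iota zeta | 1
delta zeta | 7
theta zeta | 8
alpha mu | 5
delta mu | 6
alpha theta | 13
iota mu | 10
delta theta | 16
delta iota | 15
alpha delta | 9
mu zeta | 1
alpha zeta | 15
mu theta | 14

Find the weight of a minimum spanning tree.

21

Prim's algorithm from alpha:
Step 1: frontier [alpha mu 5, alpha delta 9, alpha theta 13, alpha zeta 15] → take alpha mu (5); add mu.
Step 2: frontier [alpha delta 9, alpha theta 13, alpha zeta 15, mu zeta 1, delta mu 6, iota mu 10, mu theta 14] → take mu zeta (1); add zeta.
Step 3: frontier [alpha delta 9, alpha theta 13, delta mu 6, iota mu 10, mu theta 14, iota zeta 1, delta zeta 7, theta zeta 8] → take iota zeta (1); add iota.
Step 4: frontier [alpha delta 9, alpha theta 13, delta iota 15, delta mu 6, mu theta 14, delta zeta 7, theta zeta 8] → take delta mu (6); add delta.
Step 5: frontier [alpha theta 13, delta theta 16, mu theta 14, theta zeta 8] → take theta zeta (8); add theta.
MST edges: alpha mu, mu zeta, iota zeta, delta mu, theta zeta; total weight 5+1+1+6+8 = 21.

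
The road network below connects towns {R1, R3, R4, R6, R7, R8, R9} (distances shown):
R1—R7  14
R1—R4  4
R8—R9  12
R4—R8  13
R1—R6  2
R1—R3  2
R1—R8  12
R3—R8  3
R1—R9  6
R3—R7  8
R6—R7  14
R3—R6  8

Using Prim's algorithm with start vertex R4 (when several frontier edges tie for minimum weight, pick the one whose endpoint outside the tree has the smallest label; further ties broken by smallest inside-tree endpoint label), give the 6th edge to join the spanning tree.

R3-R7

Grow the tree from R4 using Prim:
Step 1: frontier [R1—R4 4, R4—R8 13] → take R1—R4 (4); add R1.
Step 2: frontier [R1—R3 2, R1—R6 2, R1—R9 6, R1—R8 12, R1—R7 14, R4—R8 13] → take R1—R3 (2); add R3.
Step 3: frontier [R1—R6 2, R1—R9 6, R1—R8 12, R1—R7 14, R3—R8 3, R3—R6 8, R3—R7 8, R4—R8 13] → take R1—R6 (2); add R6.
Step 4: frontier [R1—R9 6, R1—R8 12, R1—R7 14, R3—R8 3, R3—R7 8, R4—R8 13, R6—R7 14] → take R3—R8 (3); add R8.
Step 5: frontier [R1—R9 6, R1—R7 14, R3—R7 8, R6—R7 14, R8—R9 12] → take R1—R9 (6); add R9.
Step 6: frontier [R1—R7 14, R3—R7 8, R6—R7 14] → take R3—R7 (8); add R7.
The 6th edge added is R3—R7.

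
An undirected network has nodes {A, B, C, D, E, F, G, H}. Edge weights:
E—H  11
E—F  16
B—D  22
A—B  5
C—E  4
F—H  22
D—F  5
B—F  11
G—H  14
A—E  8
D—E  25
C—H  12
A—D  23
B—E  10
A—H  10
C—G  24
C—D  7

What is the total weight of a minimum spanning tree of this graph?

Kruskal's algorithm — process edges by increasing weight (ties by edge label):
C—E (4): add — endpoints in different components.
A—B (5): add — endpoints in different components.
D—F (5): add — endpoints in different components.
C—D (7): add — endpoints in different components.
A—E (8): add — endpoints in different components.
A—H (10): add — endpoints in different components.
B—E (10): skip — B and E already connected.
B—F (11): skip — B and F already connected.
E—H (11): skip — E and H already connected.
C—H (12): skip — C and H already connected.
G—H (14): add — endpoints in different components.
MST edges: C—E, A—B, D—F, C—D, A—E, A—H, G—H; total weight 4+5+5+7+8+10+14 = 53.

53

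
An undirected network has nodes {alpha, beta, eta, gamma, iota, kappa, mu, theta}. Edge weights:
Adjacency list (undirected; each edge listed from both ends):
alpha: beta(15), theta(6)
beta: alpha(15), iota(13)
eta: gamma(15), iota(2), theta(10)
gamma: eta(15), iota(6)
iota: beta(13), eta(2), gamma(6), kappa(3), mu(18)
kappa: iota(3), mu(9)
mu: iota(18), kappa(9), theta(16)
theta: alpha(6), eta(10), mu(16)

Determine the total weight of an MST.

Prim, starting at alpha.
Step 1: cheapest edge leaving the tree is alpha—theta (6); add theta.
Step 2: cheapest edge leaving the tree is eta—theta (10); add eta.
Step 3: cheapest edge leaving the tree is eta—iota (2); add iota.
Step 4: cheapest edge leaving the tree is iota—kappa (3); add kappa.
Step 5: cheapest edge leaving the tree is gamma—iota (6); add gamma.
Step 6: cheapest edge leaving the tree is kappa—mu (9); add mu.
Step 7: cheapest edge leaving the tree is beta—iota (13); add beta.
MST edges: alpha—theta, eta—theta, eta—iota, iota—kappa, gamma—iota, kappa—mu, beta—iota; total weight 6+10+2+3+6+9+13 = 49.

49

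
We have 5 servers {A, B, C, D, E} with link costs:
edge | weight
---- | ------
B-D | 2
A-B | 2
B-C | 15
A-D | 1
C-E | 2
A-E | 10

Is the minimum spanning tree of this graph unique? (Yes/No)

No

Kruskal: consider edges lightest-first.
A-D (1): add. Components now {A,D} {B} {C} {E}
A-B (2): add. Components now {A,B,D} {C} {E}
B-D (2): skip — B and D already connected.
C-E (2): add. Components now {A,B,D} {C,E}
A-E (10): add. Components now {A,B,C,D,E}
Non-tree edge B-D has weight 2, equal to the heaviest edge on its tree cycle — swapping gives another MST of the same weight. Not unique.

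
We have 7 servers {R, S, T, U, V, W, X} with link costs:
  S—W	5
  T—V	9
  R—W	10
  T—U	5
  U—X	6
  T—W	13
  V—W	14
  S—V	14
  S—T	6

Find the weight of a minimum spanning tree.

41

Kruskal: consider edges lightest-first.
S—W (5): add. Components now {R} {S,W} {U} {V} {T} {X}
T—U (5): add. Components now {R} {S,W} {T,U} {V} {X}
S—T (6): add. Components now {R} {S,T,U,W} {V} {X}
U—X (6): add. Components now {R} {S,T,U,W,X} {V}
T—V (9): add. Components now {R} {S,T,U,V,W,X}
R—W (10): add. Components now {R,S,T,U,V,W,X}
MST edges: S—W, T—U, S—T, U—X, T—V, R—W; total weight 5+5+6+6+9+10 = 41.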